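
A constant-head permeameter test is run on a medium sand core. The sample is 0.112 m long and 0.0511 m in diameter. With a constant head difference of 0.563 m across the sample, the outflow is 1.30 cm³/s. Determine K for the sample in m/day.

10.9

Cross-sectional area A = π·(d/2)² = π × (0.0511/2)² = 0.002051 m².
Convert discharge: 1.30 cm³/s = 1.300e-06 m³/s.
Darcy's law rearranged: K = Q·L / (A·Δh) = 1.300e-06 × 0.112 / (0.002051 × 0.563) = 0.0001261 m/s = 10.90 m/day.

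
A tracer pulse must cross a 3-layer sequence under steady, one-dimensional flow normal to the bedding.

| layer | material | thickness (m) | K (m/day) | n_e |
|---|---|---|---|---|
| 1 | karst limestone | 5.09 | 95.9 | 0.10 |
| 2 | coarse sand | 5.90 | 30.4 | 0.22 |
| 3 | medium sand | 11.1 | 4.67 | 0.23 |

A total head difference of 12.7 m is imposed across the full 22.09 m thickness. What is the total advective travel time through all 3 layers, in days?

With flow normal to the layers, continuity requires the same specific discharge q through every layer.
Σ(b_i/K_i) = 5.09/95.9 + 5.90/30.4 + 11.1/4.67 = 2.624 d.
q = Δh / Σ(b_i/K_i) = 12.7 / 2.624 = 4.840 m/day.
In each layer the seepage velocity is v_i = q/n_i, so the layer transit time is t_i = b_i·n_i / q:
  layer 1 (karst limestone): t_1 = 5.09 × 0.10 / 4.840 = 0.1052 d
  layer 2 (coarse sand): t_2 = 5.90 × 0.22 / 4.840 = 0.2682 d
  layer 3 (medium sand): t_3 = 11.1 × 0.23 / 4.840 = 0.5275 d
Total t = Σ t_i = 0.9008 days.

0.901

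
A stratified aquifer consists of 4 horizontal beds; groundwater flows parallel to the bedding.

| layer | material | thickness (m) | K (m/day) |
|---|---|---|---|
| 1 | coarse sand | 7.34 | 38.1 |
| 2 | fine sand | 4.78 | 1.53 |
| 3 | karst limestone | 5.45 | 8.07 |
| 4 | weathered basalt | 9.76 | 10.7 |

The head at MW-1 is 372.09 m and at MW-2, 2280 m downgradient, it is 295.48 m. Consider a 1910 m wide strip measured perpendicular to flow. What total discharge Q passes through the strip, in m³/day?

27900

Flow is parallel to layering, so each bed carries its own Darcy discharge and the transmissivities add.
Σ(K_i·b_i) = 38.1×7.34 + 1.53×4.78 + 8.07×5.45 + 10.7×9.76 = 435.4 m²/day.
Hydraulic gradient i = (372.09 − 295.48) / 2280 = 76.61 / 2280 = 0.03360.
Q = Σ(K_i·b_i) · W · i = 435.4 × 1910 × 0.03360 = 27942 m³/day.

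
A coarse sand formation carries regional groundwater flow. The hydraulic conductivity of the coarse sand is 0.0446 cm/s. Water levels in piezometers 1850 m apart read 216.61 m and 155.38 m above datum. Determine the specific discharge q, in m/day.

Convert K: 0.0446 cm/s × 864 = 38.53 m/day.
Hydraulic gradient i = (216.61 − 155.38) / 1850 = 61.23 / 1850 = 0.03310.
Specific discharge q = K · i = 38.53 × 0.03310 = 1.275 m/day.

1.28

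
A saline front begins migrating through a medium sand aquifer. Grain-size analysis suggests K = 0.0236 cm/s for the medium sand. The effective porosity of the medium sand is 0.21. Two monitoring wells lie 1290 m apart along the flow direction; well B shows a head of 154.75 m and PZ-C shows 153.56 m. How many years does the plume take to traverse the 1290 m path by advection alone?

39.4

Convert K: 0.0236 cm/s × 864 = 20.39 m/day.
Hydraulic gradient i = (154.75 − 153.56) / 1290 = 1.19 / 1290 = 0.0009225.
Darcy flux q = K · i = 20.39 × 0.0009225 = 0.01881 m/day.
Seepage velocity v = q / n_e = 0.01881 / 0.21 = 0.08957 m/day.
Travel time t = L / v = 1290 / 0.08957 = 14402 days = 39.43 years.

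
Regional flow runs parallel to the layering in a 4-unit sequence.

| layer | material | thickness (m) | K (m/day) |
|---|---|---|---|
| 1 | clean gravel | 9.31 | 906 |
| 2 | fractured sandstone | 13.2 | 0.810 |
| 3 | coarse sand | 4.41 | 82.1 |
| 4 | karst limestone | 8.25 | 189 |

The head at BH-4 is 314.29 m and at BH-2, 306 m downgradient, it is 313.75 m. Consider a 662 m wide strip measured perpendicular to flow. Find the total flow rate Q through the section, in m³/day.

Flow is parallel to layering, so each bed carries its own Darcy discharge and the transmissivities add.
Σ(K_i·b_i) = 906×9.31 + 0.810×13.2 + 82.1×4.41 + 189×8.25 = 10367 m²/day.
Hydraulic gradient i = (314.29 − 313.75) / 306 = 0.54 / 306 = 0.001765.
Q = Σ(K_i·b_i) · W · i = 10367 × 662 × 0.001765 = 12111 m³/day.

12100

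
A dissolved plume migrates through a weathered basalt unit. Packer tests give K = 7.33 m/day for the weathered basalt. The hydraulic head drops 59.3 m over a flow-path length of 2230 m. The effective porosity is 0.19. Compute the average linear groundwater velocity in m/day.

Hydraulic gradient i = Δh / L = 59.3 / 2230 = 0.02659.
Darcy flux q = K · i = 7.330 × 0.02659 = 0.1949 m/day.
Seepage velocity v = q / n_e = 0.1949 / 0.19 = 1.026 m/day.

1.03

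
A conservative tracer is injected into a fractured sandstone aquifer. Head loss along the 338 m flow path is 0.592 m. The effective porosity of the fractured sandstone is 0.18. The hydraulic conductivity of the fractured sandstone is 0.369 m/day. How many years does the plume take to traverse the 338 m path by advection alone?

Hydraulic gradient i = Δh / L = 0.592 / 338 = 0.001751.
Darcy flux q = K · i = 0.3690 × 0.001751 = 0.0006463 m/day.
Seepage velocity v = q / n_e = 0.0006463 / 0.18 = 0.003591 m/day.
Travel time t = L / v = 338 / 0.003591 = 94136 days = 257.7 years.

258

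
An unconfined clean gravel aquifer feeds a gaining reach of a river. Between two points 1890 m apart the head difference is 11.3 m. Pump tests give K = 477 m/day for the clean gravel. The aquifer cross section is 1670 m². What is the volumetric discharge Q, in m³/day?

Hydraulic gradient i = Δh / L = 11.3 / 1890 = 0.005979.
Darcy's law: Q = K · A · i = 477.0 × 1670 × 0.005979 = 4763 m³/day.

4760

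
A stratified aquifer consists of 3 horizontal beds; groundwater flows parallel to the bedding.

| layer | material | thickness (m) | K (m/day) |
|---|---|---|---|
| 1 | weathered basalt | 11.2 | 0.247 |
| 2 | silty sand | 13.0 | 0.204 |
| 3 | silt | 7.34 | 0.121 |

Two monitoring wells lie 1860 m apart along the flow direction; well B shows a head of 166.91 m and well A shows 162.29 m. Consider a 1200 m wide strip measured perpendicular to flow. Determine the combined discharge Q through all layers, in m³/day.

18.8

Flow is parallel to layering, so each bed carries its own Darcy discharge and the transmissivities add.
Σ(K_i·b_i) = 0.247×11.2 + 0.204×13.0 + 0.121×7.34 = 6.307 m²/day.
Hydraulic gradient i = (166.91 − 162.29) / 1860 = 4.62 / 1860 = 0.002484.
Q = Σ(K_i·b_i) · W · i = 6.307 × 1200 × 0.002484 = 18.80 m³/day.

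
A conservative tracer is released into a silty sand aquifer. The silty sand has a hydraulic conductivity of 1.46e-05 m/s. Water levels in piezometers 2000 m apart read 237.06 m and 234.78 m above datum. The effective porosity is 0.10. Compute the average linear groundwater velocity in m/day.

Convert K: 1.46e-05 m/s × 86400 = 1.261 m/day.
Hydraulic gradient i = (237.06 − 234.78) / 2000 = 2.28 / 2000 = 0.001140.
Darcy flux q = K · i = 1.261 × 0.001140 = 0.001438 m/day.
Seepage velocity v = q / n_e = 0.001438 / 0.10 = 0.01438 m/day.

0.0144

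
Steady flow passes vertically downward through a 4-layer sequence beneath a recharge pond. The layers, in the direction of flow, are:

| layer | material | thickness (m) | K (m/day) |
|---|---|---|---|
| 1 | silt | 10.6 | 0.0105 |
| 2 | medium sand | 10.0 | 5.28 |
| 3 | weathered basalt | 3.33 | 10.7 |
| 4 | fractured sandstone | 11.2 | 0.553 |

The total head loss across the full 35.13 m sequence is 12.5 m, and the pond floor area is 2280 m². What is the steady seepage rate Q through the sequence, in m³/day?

27.6

Flow is perpendicular to layering, so the layers act in series and the equivalent K is the thickness-weighted harmonic mean.
Total thickness L = 10.6 + 10.0 + 3.33 + 11.2 = 35.13 m.
Σ(b_i/K_i) = 10.6/0.0105 + 10.0/5.28 + 3.33/10.7 + 11.2/0.553 = 1032 d.
K_eq = L / Σ(b_i/K_i) = 35.13 / 1032 = 0.03404 m/day.
Q = K_eq · A · (Δh/L) = 0.03404 × 2280 × (12.5/35.13) = 27.62 m³/day.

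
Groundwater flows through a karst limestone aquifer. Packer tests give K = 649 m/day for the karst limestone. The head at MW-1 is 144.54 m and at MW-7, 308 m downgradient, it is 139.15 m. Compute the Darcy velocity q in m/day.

Hydraulic gradient i = (144.54 − 139.15) / 308 = 5.39 / 308 = 0.01750.
Specific discharge q = K · i = 649.0 × 0.01750 = 11.36 m/day.

11.4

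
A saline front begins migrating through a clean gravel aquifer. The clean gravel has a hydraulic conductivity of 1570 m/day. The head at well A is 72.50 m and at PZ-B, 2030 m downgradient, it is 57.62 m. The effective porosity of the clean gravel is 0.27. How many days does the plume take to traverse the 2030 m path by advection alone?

47.6

Hydraulic gradient i = (72.50 − 57.62) / 2030 = 14.88 / 2030 = 0.007330.
Darcy flux q = K · i = 1570 × 0.007330 = 11.51 m/day.
Seepage velocity v = q / n_e = 11.51 / 0.27 = 42.62 m/day.
Travel time t = L / v = 2030 / 42.62 = 47.63 days.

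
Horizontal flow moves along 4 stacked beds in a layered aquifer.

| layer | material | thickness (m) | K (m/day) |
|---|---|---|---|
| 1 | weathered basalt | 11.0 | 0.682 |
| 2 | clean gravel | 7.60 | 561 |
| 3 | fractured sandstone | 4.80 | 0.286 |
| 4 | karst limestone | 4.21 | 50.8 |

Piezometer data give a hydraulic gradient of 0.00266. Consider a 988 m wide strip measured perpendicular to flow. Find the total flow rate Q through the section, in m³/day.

Flow is parallel to layering, so each bed carries its own Darcy discharge and the transmissivities add.
Σ(K_i·b_i) = 0.682×11.0 + 561×7.60 + 0.286×4.80 + 50.8×4.21 = 4486 m²/day.
Hydraulic gradient i = 0.00266.
Q = Σ(K_i·b_i) · W · i = 4486 × 988 × 0.002660 = 11790 m³/day.

11800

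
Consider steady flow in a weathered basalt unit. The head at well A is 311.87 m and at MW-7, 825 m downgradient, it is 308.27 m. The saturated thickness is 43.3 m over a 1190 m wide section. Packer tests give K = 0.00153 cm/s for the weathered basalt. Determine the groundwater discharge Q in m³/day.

Convert K: 0.00153 cm/s × 864 = 1.322 m/day.
Cross-sectional area A = 1190 × 43.3 = 51527 m².
Hydraulic gradient i = (311.87 − 308.27) / 825 = 3.6 / 825 = 0.004364.
Darcy's law: Q = K · A · i = 1.322 × 51527 × 0.004364 = 297.2 m³/day.

297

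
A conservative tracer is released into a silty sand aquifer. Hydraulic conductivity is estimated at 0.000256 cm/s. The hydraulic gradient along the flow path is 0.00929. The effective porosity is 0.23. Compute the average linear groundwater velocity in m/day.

0.00893

Convert K: 0.000256 cm/s × 864 = 0.2212 m/day.
Hydraulic gradient i = 0.00929.
Darcy flux q = K · i = 0.2212 × 0.009290 = 0.002055 m/day.
Seepage velocity v = q / n_e = 0.002055 / 0.23 = 0.008934 m/day.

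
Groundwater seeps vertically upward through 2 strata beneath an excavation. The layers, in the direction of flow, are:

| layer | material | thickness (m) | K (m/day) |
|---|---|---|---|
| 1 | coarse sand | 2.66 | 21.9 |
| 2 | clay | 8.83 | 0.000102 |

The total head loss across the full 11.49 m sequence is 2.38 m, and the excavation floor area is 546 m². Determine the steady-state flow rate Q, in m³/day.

0.0150

Flow is perpendicular to layering, so the layers act in series and the equivalent K is the thickness-weighted harmonic mean.
Total thickness L = 2.66 + 8.83 = 11.49 m.
Σ(b_i/K_i) = 2.66/21.9 + 8.83/0.000102 = 86569 d.
K_eq = L / Σ(b_i/K_i) = 11.49 / 86569 = 0.0001327 m/day.
Q = K_eq · A · (Δh/L) = 0.0001327 × 546 × (2.38/11.49) = 0.01501 m³/day.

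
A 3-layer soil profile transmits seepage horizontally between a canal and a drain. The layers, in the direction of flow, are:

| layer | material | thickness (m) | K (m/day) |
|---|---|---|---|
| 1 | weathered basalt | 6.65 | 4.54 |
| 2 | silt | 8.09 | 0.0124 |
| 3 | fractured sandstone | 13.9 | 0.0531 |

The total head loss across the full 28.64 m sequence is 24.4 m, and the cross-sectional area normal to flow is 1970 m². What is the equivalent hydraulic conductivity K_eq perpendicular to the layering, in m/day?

Flow is perpendicular to layering, so the layers act in series and the equivalent K is the thickness-weighted harmonic mean.
Total thickness L = 6.65 + 8.09 + 13.9 = 28.64 m.
Σ(b_i/K_i) = 6.65/4.54 + 8.09/0.0124 + 13.9/0.0531 = 915.7 d.
K_eq = L / Σ(b_i/K_i) = 28.64 / 915.7 = 0.03128 m/day.

0.0313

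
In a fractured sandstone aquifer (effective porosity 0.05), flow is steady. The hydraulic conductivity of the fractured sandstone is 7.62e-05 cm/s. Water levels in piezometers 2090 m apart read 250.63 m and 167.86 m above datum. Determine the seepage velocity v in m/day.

Convert K: 7.62e-05 cm/s × 864 = 0.06584 m/day.
Hydraulic gradient i = (250.63 − 167.86) / 2090 = 82.77 / 2090 = 0.03960.
Darcy flux q = K · i = 0.06584 × 0.03960 = 0.002607 m/day.
Seepage velocity v = q / n_e = 0.002607 / 0.05 = 0.05215 m/day.

0.0521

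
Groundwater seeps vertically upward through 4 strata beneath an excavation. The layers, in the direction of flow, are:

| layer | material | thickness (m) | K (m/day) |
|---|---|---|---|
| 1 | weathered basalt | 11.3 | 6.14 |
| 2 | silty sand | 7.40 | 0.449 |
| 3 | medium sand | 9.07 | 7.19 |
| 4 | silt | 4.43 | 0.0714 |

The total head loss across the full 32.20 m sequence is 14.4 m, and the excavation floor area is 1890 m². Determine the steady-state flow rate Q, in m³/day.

333

Flow is perpendicular to layering, so the layers act in series and the equivalent K is the thickness-weighted harmonic mean.
Total thickness L = 11.3 + 7.40 + 9.07 + 4.43 = 32.20 m.
Σ(b_i/K_i) = 11.3/6.14 + 7.40/0.449 + 9.07/7.19 + 4.43/0.0714 = 81.63 d.
K_eq = L / Σ(b_i/K_i) = 32.20 / 81.63 = 0.3945 m/day.
Q = K_eq · A · (Δh/L) = 0.3945 × 1890 × (14.4/32.20) = 333.4 m³/day.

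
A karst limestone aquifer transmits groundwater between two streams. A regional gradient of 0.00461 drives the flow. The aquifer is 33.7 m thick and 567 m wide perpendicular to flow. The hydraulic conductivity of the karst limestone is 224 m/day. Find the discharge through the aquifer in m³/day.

19700

Cross-sectional area A = 567 × 33.7 = 19108 m².
Hydraulic gradient i = 0.00461.
Darcy's law: Q = K · A · i = 224.0 × 19108 × 0.004610 = 19732 m³/day.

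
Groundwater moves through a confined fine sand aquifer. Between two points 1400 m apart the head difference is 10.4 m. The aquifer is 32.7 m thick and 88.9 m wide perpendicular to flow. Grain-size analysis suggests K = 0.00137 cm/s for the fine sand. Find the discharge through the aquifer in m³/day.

Convert K: 0.00137 cm/s × 864 = 1.184 m/day.
Cross-sectional area A = 88.9 × 32.7 = 2907 m².
Hydraulic gradient i = Δh / L = 10.4 / 1400 = 0.007429.
Darcy's law: Q = K · A · i = 1.184 × 2907 × 0.007429 = 25.56 m³/day.

25.6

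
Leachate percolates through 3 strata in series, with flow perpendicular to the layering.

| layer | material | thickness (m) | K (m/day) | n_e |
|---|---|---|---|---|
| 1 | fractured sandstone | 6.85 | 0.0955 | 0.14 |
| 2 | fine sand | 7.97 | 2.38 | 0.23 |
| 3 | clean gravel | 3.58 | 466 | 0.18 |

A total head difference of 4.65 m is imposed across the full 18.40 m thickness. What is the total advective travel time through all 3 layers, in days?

55.5

With flow normal to the layers, continuity requires the same specific discharge q through every layer.
Σ(b_i/K_i) = 6.85/0.0955 + 7.97/2.38 + 3.58/466 = 75.08 d.
q = Δh / Σ(b_i/K_i) = 4.65 / 75.08 = 0.06193 m/day.
In each layer the seepage velocity is v_i = q/n_i, so the layer transit time is t_i = b_i·n_i / q:
  layer 1 (fractured sandstone): t_1 = 6.85 × 0.14 / 0.06193 = 15.49 d
  layer 2 (fine sand): t_2 = 7.97 × 0.23 / 0.06193 = 29.60 d
  layer 3 (clean gravel): t_3 = 3.58 × 0.18 / 0.06193 = 10.41 d
Total t = Σ t_i = 55.49 days.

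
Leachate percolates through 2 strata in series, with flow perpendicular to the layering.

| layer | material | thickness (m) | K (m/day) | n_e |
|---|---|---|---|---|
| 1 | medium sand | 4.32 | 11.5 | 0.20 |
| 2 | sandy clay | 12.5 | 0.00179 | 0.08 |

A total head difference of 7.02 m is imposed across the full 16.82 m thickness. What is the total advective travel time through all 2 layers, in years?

5.08

With flow normal to the layers, continuity requires the same specific discharge q through every layer.
Σ(b_i/K_i) = 4.32/11.5 + 12.5/0.00179 = 6984 d.
q = Δh / Σ(b_i/K_i) = 7.02 / 6984 = 0.001005 m/day.
In each layer the seepage velocity is v_i = q/n_i, so the layer transit time is t_i = b_i·n_i / q:
  layer 1 (medium sand): t_1 = 4.32 × 0.20 / 0.001005 = 859.5 d
  layer 2 (sandy clay): t_2 = 12.5 × 0.08 / 0.001005 = 994.8 d
Total t = Σ t_i = 1854 days = 5.077 years.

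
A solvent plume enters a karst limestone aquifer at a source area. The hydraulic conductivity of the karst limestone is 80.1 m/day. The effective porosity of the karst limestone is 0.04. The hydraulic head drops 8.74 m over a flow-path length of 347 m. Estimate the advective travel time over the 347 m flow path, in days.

Hydraulic gradient i = Δh / L = 8.74 / 347 = 0.02519.
Darcy flux q = K · i = 80.10 × 0.02519 = 2.018 m/day.
Seepage velocity v = q / n_e = 2.018 / 0.04 = 50.44 m/day.
Travel time t = L / v = 347 / 50.44 = 6.880 days.

6.88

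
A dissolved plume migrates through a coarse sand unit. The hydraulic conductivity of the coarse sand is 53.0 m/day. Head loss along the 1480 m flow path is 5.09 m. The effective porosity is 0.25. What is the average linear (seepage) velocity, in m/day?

Hydraulic gradient i = Δh / L = 5.09 / 1480 = 0.003439.
Darcy flux q = K · i = 53.00 × 0.003439 = 0.1823 m/day.
Seepage velocity v = q / n_e = 0.1823 / 0.25 = 0.7291 m/day.

0.729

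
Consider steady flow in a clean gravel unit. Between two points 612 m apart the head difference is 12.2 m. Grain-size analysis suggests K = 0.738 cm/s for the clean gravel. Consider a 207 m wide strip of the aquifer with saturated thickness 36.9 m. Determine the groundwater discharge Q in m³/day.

Convert K: 0.738 cm/s × 864 = 637.6 m/day.
Cross-sectional area A = 207 × 36.9 = 7638 m².
Hydraulic gradient i = Δh / L = 12.2 / 612 = 0.01993.
Darcy's law: Q = K · A · i = 637.6 × 7638 × 0.01993 = 97090 m³/day.

97100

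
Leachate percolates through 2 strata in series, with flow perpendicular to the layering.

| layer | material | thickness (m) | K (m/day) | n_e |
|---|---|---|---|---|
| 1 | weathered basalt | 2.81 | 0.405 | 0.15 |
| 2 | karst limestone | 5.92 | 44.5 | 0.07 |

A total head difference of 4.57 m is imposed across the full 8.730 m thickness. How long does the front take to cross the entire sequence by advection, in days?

With flow normal to the layers, continuity requires the same specific discharge q through every layer.
Σ(b_i/K_i) = 2.81/0.405 + 5.92/44.5 = 7.071 d.
q = Δh / Σ(b_i/K_i) = 4.57 / 7.071 = 0.6463 m/day.
In each layer the seepage velocity is v_i = q/n_i, so the layer transit time is t_i = b_i·n_i / q:
  layer 1 (weathered basalt): t_1 = 2.81 × 0.15 / 0.6463 = 0.6522 d
  layer 2 (karst limestone): t_2 = 5.92 × 0.07 / 0.6463 = 0.6412 d
Total t = Σ t_i = 1.293 days.

1.29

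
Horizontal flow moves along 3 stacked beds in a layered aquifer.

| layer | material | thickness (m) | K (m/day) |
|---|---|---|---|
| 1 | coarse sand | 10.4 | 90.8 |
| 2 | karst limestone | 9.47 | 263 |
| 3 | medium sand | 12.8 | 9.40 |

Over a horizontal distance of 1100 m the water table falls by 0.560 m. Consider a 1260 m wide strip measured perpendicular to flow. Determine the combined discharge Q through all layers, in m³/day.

Flow is parallel to layering, so each bed carries its own Darcy discharge and the transmissivities add.
Σ(K_i·b_i) = 90.8×10.4 + 263×9.47 + 9.40×12.8 = 3555 m²/day.
Hydraulic gradient i = Δh / L = 0.560 / 1100 = 0.0005091.
Q = Σ(K_i·b_i) · W · i = 3555 × 1260 × 0.0005091 = 2281 m³/day.

2280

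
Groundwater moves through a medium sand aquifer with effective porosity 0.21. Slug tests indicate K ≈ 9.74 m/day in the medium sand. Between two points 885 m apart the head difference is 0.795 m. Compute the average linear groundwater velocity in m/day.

0.0417

Hydraulic gradient i = Δh / L = 0.795 / 885 = 0.0008983.
Darcy flux q = K · i = 9.740 × 0.0008983 = 0.008749 m/day.
Seepage velocity v = q / n_e = 0.008749 / 0.21 = 0.04166 m/day.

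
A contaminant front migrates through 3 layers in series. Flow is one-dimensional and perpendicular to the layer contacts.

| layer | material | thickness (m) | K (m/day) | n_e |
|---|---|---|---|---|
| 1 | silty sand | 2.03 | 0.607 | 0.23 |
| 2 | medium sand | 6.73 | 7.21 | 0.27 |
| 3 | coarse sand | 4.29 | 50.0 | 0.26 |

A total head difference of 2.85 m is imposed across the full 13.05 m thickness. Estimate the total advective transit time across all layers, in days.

With flow normal to the layers, continuity requires the same specific discharge q through every layer.
Σ(b_i/K_i) = 2.03/0.607 + 6.73/7.21 + 4.29/50.0 = 4.364 d.
q = Δh / Σ(b_i/K_i) = 2.85 / 4.364 = 0.6531 m/day.
In each layer the seepage velocity is v_i = q/n_i, so the layer transit time is t_i = b_i·n_i / q:
  layer 1 (silty sand): t_1 = 2.03 × 0.23 / 0.6531 = 0.7149 d
  layer 2 (medium sand): t_2 = 6.73 × 0.27 / 0.6531 = 2.782 d
  layer 3 (coarse sand): t_3 = 4.29 × 0.26 / 0.6531 = 1.708 d
Total t = Σ t_i = 5.205 days.

5.20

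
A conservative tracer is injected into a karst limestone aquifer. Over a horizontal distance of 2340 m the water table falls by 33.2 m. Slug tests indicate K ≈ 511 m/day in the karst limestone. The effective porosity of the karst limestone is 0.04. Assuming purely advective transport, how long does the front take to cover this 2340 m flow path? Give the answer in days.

12.9

Hydraulic gradient i = Δh / L = 33.2 / 2340 = 0.01419.
Darcy flux q = K · i = 511.0 × 0.01419 = 7.250 m/day.
Seepage velocity v = q / n_e = 7.250 / 0.04 = 181.3 m/day.
Travel time t = L / v = 2340 / 181.3 = 12.91 days.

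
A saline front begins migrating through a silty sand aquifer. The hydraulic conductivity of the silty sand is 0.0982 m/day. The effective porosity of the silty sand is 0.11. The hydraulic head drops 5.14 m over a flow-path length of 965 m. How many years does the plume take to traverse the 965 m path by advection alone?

Hydraulic gradient i = Δh / L = 5.14 / 965 = 0.005326.
Darcy flux q = K · i = 0.09820 × 0.005326 = 0.0005231 m/day.
Seepage velocity v = q / n_e = 0.0005231 / 0.11 = 0.004755 m/day.
Travel time t = L / v = 965 / 0.004755 = 2.029e+05 days = 555.6 years.

556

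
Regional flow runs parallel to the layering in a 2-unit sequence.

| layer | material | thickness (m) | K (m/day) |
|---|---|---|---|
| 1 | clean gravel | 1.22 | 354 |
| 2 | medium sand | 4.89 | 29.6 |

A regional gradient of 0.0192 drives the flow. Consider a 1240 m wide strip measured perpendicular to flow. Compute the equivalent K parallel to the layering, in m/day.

94.4

Flow is parallel to layering, so each bed carries its own Darcy discharge and the transmissivities add.
Σ(K_i·b_i) = 354×1.22 + 29.6×4.89 = 576.6 m²/day.
Total thickness b = 6.110 m, so K_eq = Σ(K_i·b_i)/b = 94.37 m/day.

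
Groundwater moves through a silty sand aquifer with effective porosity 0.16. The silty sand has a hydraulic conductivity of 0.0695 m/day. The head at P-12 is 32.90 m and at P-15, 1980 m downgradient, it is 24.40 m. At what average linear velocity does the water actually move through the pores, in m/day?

0.00186

Hydraulic gradient i = (32.90 − 24.40) / 1980 = 8.5 / 1980 = 0.004293.
Darcy flux q = K · i = 0.06950 × 0.004293 = 0.0002984 m/day.
Seepage velocity v = q / n_e = 0.0002984 / 0.16 = 0.001865 m/day.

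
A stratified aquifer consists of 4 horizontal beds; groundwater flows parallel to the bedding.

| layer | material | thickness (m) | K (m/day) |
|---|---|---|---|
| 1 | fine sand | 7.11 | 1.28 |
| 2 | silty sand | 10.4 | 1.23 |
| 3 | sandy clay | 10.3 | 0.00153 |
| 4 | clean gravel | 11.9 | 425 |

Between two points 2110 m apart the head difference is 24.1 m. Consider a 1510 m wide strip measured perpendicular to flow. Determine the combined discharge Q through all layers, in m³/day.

87600

Flow is parallel to layering, so each bed carries its own Darcy discharge and the transmissivities add.
Σ(K_i·b_i) = 1.28×7.11 + 1.23×10.4 + 0.00153×10.3 + 425×11.9 = 5079 m²/day.
Hydraulic gradient i = Δh / L = 24.1 / 2110 = 0.01142.
Q = Σ(K_i·b_i) · W · i = 5079 × 1510 × 0.01142 = 87604 m³/day.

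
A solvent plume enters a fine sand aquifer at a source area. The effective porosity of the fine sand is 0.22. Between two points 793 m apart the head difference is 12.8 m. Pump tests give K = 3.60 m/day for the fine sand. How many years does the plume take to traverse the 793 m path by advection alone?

8.22

Hydraulic gradient i = Δh / L = 12.8 / 793 = 0.01614.
Darcy flux q = K · i = 3.600 × 0.01614 = 0.05811 m/day.
Seepage velocity v = q / n_e = 0.05811 / 0.22 = 0.2641 m/day.
Travel time t = L / v = 793 / 0.2641 = 3002 days = 8.220 years.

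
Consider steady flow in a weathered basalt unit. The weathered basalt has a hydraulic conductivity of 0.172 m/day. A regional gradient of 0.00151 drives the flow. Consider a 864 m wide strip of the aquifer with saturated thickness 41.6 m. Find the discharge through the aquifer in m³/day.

9.33

Cross-sectional area A = 864 × 41.6 = 35942 m².
Hydraulic gradient i = 0.00151.
Darcy's law: Q = K · A · i = 0.1720 × 35942 × 0.001510 = 9.335 m³/day.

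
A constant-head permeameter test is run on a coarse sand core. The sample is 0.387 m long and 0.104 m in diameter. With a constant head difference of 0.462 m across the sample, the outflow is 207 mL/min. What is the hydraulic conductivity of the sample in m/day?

Cross-sectional area A = π·(d/2)² = π × (0.104/2)² = 0.008495 m².
Convert discharge: 207 mL/min = 3.450e-06 m³/s.
Darcy's law rearranged: K = Q·L / (A·Δh) = 3.450e-06 × 0.387 / (0.008495 × 0.462) = 0.0003402 m/s = 29.39 m/day.

29.4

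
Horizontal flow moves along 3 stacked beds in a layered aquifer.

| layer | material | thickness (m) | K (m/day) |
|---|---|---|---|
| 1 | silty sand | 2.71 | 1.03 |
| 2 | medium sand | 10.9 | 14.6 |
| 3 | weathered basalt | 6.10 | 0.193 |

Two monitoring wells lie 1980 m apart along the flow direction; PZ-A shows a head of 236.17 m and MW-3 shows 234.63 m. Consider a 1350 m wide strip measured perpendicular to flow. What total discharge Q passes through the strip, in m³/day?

171

Flow is parallel to layering, so each bed carries its own Darcy discharge and the transmissivities add.
Σ(K_i·b_i) = 1.03×2.71 + 14.6×10.9 + 0.193×6.10 = 163.1 m²/day.
Hydraulic gradient i = (236.17 − 234.63) / 1980 = 1.54 / 1980 = 0.0007778.
Q = Σ(K_i·b_i) · W · i = 163.1 × 1350 × 0.0007778 = 171.3 m³/day.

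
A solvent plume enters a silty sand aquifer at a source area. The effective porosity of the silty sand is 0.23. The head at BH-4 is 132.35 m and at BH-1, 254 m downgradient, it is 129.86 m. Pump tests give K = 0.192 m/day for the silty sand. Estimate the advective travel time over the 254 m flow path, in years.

85.0

Hydraulic gradient i = (132.35 − 129.86) / 254 = 2.49 / 254 = 0.009803.
Darcy flux q = K · i = 0.1920 × 0.009803 = 0.001882 m/day.
Seepage velocity v = q / n_e = 0.001882 / 0.23 = 0.008183 m/day.
Travel time t = L / v = 254 / 0.008183 = 31038 days = 84.98 years.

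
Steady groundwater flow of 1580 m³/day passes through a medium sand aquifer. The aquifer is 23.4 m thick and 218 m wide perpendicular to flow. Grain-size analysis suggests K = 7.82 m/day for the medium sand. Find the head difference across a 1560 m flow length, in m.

61.8

Cross-sectional area A = 218 × 23.4 = 5101 m².
From Q = K·A·i, i = Q / (K·A) = 1580 / (7.820 × 5101) = 0.03961.
Head loss Δh = i · L = 0.03961 × 1560 = 61.79 m.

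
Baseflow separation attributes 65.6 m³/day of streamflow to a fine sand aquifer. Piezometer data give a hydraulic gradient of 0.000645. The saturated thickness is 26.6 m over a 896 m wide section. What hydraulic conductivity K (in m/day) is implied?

4.27

Cross-sectional area A = 896 × 26.6 = 23834 m².
Hydraulic gradient i = 0.000645.
From Q = K·A·i, K = Q / (A·i) = 65.6 / (23834 × 0.0006450) = 4.267 m/day.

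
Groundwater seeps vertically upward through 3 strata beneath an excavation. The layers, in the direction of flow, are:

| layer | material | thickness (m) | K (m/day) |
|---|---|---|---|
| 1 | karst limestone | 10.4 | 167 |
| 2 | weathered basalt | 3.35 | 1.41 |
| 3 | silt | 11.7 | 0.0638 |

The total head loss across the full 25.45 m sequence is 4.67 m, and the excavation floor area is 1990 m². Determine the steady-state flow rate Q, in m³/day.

50.0

Flow is perpendicular to layering, so the layers act in series and the equivalent K is the thickness-weighted harmonic mean.
Total thickness L = 10.4 + 3.35 + 11.7 = 25.45 m.
Σ(b_i/K_i) = 10.4/167 + 3.35/1.41 + 11.7/0.0638 = 185.8 d.
K_eq = L / Σ(b_i/K_i) = 25.45 / 185.8 = 0.1370 m/day.
Q = K_eq · A · (Δh/L) = 0.1370 × 1990 × (4.67/25.45) = 50.01 m³/day.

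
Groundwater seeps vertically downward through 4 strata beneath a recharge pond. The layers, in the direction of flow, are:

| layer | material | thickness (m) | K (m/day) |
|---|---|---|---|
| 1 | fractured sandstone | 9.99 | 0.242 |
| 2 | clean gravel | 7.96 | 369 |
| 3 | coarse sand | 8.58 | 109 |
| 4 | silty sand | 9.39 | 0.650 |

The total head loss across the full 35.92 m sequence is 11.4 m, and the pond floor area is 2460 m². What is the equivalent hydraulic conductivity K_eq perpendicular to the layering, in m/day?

Flow is perpendicular to layering, so the layers act in series and the equivalent K is the thickness-weighted harmonic mean.
Total thickness L = 9.99 + 7.96 + 8.58 + 9.39 = 35.92 m.
Σ(b_i/K_i) = 9.99/0.242 + 7.96/369 + 8.58/109 + 9.39/0.650 = 55.83 d.
K_eq = L / Σ(b_i/K_i) = 35.92 / 55.83 = 0.6434 m/day.

0.643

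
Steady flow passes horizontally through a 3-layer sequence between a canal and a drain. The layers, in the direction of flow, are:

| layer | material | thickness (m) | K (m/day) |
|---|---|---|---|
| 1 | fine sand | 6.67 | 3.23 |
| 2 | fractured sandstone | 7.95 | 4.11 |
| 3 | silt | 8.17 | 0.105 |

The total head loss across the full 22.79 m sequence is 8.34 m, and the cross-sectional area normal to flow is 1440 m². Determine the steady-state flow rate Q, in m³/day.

147

Flow is perpendicular to layering, so the layers act in series and the equivalent K is the thickness-weighted harmonic mean.
Total thickness L = 6.67 + 7.95 + 8.17 = 22.79 m.
Σ(b_i/K_i) = 6.67/3.23 + 7.95/4.11 + 8.17/0.105 = 81.81 d.
K_eq = L / Σ(b_i/K_i) = 22.79 / 81.81 = 0.2786 m/day.
Q = K_eq · A · (Δh/L) = 0.2786 × 1440 × (8.34/22.79) = 146.8 m³/day.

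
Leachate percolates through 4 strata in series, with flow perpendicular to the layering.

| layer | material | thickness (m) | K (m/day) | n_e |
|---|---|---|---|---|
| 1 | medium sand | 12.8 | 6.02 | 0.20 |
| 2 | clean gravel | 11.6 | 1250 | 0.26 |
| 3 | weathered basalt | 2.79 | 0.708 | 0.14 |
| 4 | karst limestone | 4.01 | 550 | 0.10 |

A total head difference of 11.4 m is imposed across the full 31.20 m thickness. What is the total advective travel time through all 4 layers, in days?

With flow normal to the layers, continuity requires the same specific discharge q through every layer.
Σ(b_i/K_i) = 12.8/6.02 + 11.6/1250 + 2.79/0.708 + 4.01/550 = 6.083 d.
q = Δh / Σ(b_i/K_i) = 11.4 / 6.083 = 1.874 m/day.
In each layer the seepage velocity is v_i = q/n_i, so the layer transit time is t_i = b_i·n_i / q:
  layer 1 (medium sand): t_1 = 12.8 × 0.20 / 1.874 = 1.366 d
  layer 2 (clean gravel): t_2 = 11.6 × 0.26 / 1.874 = 1.609 d
  layer 3 (weathered basalt): t_3 = 2.79 × 0.14 / 1.874 = 0.2084 d
  layer 4 (karst limestone): t_4 = 4.01 × 0.10 / 1.874 = 0.2140 d
Total t = Σ t_i = 3.398 days.

3.40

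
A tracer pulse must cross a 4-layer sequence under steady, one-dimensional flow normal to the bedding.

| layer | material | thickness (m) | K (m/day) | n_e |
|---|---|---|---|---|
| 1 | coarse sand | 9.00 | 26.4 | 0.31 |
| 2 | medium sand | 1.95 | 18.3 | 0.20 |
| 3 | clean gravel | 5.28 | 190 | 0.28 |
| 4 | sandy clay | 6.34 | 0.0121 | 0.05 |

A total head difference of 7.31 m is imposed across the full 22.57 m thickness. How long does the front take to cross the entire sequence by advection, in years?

0.977

With flow normal to the layers, continuity requires the same specific discharge q through every layer.
Σ(b_i/K_i) = 9.00/26.4 + 1.95/18.3 + 5.28/190 + 6.34/0.0121 = 524.4 d.
q = Δh / Σ(b_i/K_i) = 7.31 / 524.4 = 0.01394 m/day.
In each layer the seepage velocity is v_i = q/n_i, so the layer transit time is t_i = b_i·n_i / q:
  layer 1 (coarse sand): t_1 = 9.00 × 0.31 / 0.01394 = 200.2 d
  layer 2 (medium sand): t_2 = 1.95 × 0.20 / 0.01394 = 27.98 d
  layer 3 (clean gravel): t_3 = 5.28 × 0.28 / 0.01394 = 106.1 d
  layer 4 (sandy clay): t_4 = 6.34 × 0.05 / 0.01394 = 22.74 d
Total t = Σ t_i = 357.0 days = 0.9773 years.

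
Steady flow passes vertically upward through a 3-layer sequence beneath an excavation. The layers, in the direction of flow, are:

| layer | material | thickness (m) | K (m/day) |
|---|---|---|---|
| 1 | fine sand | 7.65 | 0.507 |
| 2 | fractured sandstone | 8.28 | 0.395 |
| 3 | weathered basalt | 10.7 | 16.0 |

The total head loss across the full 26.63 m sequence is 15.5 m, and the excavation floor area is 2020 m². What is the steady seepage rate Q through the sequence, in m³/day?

Flow is perpendicular to layering, so the layers act in series and the equivalent K is the thickness-weighted harmonic mean.
Total thickness L = 7.65 + 8.28 + 10.7 = 26.63 m.
Σ(b_i/K_i) = 7.65/0.507 + 8.28/0.395 + 10.7/16.0 = 36.72 d.
K_eq = L / Σ(b_i/K_i) = 26.63 / 36.72 = 0.7252 m/day.
Q = K_eq · A · (Δh/L) = 0.7252 × 2020 × (15.5/26.63) = 852.7 m³/day.

853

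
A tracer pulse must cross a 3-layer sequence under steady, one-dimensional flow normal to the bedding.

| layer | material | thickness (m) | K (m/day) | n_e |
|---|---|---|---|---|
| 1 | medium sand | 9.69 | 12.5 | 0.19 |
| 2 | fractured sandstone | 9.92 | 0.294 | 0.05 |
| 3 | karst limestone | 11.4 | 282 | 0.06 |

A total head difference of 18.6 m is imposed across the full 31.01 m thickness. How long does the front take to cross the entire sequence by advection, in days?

With flow normal to the layers, continuity requires the same specific discharge q through every layer.
Σ(b_i/K_i) = 9.69/12.5 + 9.92/0.294 + 11.4/282 = 34.56 d.
q = Δh / Σ(b_i/K_i) = 18.6 / 34.56 = 0.5382 m/day.
In each layer the seepage velocity is v_i = q/n_i, so the layer transit time is t_i = b_i·n_i / q:
  layer 1 (medium sand): t_1 = 9.69 × 0.19 / 0.5382 = 3.421 d
  layer 2 (fractured sandstone): t_2 = 9.92 × 0.05 / 0.5382 = 0.9215 d
  layer 3 (karst limestone): t_3 = 11.4 × 0.06 / 0.5382 = 1.271 d
Total t = Σ t_i = 5.613 days.

5.61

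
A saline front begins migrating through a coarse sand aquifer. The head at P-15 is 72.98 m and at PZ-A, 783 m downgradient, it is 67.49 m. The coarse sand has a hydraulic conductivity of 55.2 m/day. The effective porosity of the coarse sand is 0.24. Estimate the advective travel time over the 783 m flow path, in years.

Hydraulic gradient i = (72.98 − 67.49) / 783 = 5.49 / 783 = 0.007011.
Darcy flux q = K · i = 55.20 × 0.007011 = 0.3870 m/day.
Seepage velocity v = q / n_e = 0.3870 / 0.24 = 1.613 m/day.
Travel time t = L / v = 783 / 1.613 = 485.5 days = 1.329 years.

1.33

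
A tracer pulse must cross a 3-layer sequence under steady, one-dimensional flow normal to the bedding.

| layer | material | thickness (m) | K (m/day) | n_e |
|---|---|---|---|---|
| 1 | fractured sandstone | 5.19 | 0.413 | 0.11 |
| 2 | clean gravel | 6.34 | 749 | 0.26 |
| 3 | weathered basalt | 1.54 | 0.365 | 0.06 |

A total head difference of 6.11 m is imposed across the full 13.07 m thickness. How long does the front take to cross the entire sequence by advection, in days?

6.35

With flow normal to the layers, continuity requires the same specific discharge q through every layer.
Σ(b_i/K_i) = 5.19/0.413 + 6.34/749 + 1.54/0.365 = 16.79 d.
q = Δh / Σ(b_i/K_i) = 6.11 / 16.79 = 0.3638 m/day.
In each layer the seepage velocity is v_i = q/n_i, so the layer transit time is t_i = b_i·n_i / q:
  layer 1 (fractured sandstone): t_1 = 5.19 × 0.11 / 0.3638 = 1.569 d
  layer 2 (clean gravel): t_2 = 6.34 × 0.26 / 0.3638 = 4.531 d
  layer 3 (weathered basalt): t_3 = 1.54 × 0.06 / 0.3638 = 0.2540 d
Total t = Σ t_i = 6.354 days.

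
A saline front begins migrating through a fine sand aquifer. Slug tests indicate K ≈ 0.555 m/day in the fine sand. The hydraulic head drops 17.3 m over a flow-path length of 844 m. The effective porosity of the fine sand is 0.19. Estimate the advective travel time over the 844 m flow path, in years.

Hydraulic gradient i = Δh / L = 17.3 / 844 = 0.02050.
Darcy flux q = K · i = 0.5550 × 0.02050 = 0.01138 m/day.
Seepage velocity v = q / n_e = 0.01138 / 0.19 = 0.05987 m/day.
Travel time t = L / v = 844 / 0.05987 = 14096 days = 38.59 years.

38.6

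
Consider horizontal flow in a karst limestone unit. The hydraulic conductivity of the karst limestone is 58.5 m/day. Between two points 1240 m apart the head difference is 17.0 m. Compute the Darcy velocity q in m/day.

0.802

Hydraulic gradient i = Δh / L = 17.0 / 1240 = 0.01371.
Specific discharge q = K · i = 58.50 × 0.01371 = 0.8020 m/day.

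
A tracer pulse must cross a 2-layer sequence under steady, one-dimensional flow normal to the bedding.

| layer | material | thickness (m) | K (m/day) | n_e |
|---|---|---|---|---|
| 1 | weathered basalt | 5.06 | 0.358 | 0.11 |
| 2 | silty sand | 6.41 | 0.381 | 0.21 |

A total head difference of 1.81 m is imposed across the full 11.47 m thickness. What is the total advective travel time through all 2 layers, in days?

With flow normal to the layers, continuity requires the same specific discharge q through every layer.
Σ(b_i/K_i) = 5.06/0.358 + 6.41/0.381 = 30.96 d.
q = Δh / Σ(b_i/K_i) = 1.81 / 30.96 = 0.05847 m/day.
In each layer the seepage velocity is v_i = q/n_i, so the layer transit time is t_i = b_i·n_i / q:
  layer 1 (weathered basalt): t_1 = 5.06 × 0.11 / 0.05847 = 9.520 d
  layer 2 (silty sand): t_2 = 6.41 × 0.21 / 0.05847 = 23.02 d
Total t = Σ t_i = 32.54 days.

32.5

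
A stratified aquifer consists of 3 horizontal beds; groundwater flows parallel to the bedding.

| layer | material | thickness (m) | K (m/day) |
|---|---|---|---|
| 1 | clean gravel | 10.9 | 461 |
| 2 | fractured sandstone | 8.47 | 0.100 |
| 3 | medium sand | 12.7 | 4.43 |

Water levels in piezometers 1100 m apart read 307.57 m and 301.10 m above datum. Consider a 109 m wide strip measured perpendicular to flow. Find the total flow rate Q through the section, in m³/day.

Flow is parallel to layering, so each bed carries its own Darcy discharge and the transmissivities add.
Σ(K_i·b_i) = 461×10.9 + 0.100×8.47 + 4.43×12.7 = 5082 m²/day.
Hydraulic gradient i = (307.57 − 301.10) / 1100 = 6.47 / 1100 = 0.005882.
Q = Σ(K_i·b_i) · W · i = 5082 × 109 × 0.005882 = 3258 m³/day.

3260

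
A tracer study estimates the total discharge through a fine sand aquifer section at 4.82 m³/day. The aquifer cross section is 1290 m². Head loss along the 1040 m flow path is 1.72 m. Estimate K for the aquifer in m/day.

2.26

Hydraulic gradient i = Δh / L = 1.72 / 1040 = 0.001654.
From Q = K·A·i, K = Q / (A·i) = 4.82 / (1290 × 0.001654) = 2.259 m/day.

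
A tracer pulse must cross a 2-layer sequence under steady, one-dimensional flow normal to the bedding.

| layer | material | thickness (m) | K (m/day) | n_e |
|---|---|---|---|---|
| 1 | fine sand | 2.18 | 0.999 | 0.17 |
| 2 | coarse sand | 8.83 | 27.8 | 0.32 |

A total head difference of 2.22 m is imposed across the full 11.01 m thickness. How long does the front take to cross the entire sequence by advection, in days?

With flow normal to the layers, continuity requires the same specific discharge q through every layer.
Σ(b_i/K_i) = 2.18/0.999 + 8.83/27.8 = 2.500 d.
q = Δh / Σ(b_i/K_i) = 2.22 / 2.500 = 0.8881 m/day.
In each layer the seepage velocity is v_i = q/n_i, so the layer transit time is t_i = b_i·n_i / q:
  layer 1 (fine sand): t_1 = 2.18 × 0.17 / 0.8881 = 0.4173 d
  layer 2 (coarse sand): t_2 = 8.83 × 0.32 / 0.8881 = 3.182 d
Total t = Σ t_i = 3.599 days.

3.60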